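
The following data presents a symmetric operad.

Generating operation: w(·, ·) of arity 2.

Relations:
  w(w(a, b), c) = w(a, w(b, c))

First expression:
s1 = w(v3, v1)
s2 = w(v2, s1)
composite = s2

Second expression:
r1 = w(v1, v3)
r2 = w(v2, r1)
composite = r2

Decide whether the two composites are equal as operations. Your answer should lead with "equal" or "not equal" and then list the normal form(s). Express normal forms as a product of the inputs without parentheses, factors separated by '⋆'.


not equal; the first gives v2 ⋆ v3 ⋆ v1 and the second v2 ⋆ v1 ⋆ v3


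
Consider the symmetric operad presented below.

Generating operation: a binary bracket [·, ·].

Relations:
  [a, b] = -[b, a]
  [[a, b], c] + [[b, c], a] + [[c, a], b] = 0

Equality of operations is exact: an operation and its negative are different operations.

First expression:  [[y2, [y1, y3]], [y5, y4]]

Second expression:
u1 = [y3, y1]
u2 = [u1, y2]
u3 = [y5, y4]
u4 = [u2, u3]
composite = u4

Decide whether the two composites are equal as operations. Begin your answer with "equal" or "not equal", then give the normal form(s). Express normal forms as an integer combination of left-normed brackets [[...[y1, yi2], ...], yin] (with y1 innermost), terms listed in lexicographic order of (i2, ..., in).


equal — both sides give [[[[y1, y3], y2], y4], y5] - [[[[y1, y3], y2], y5], y4]

The first expression reduces to [[[[y1, y3], y2], y4], y5] - [[[[y1, y3], y2], y5], y4]
The second expression reduces to [[[[y1, y3], y2], y4], y5] - [[[[y1, y3], y2], y5], y4]
One common form — equal.


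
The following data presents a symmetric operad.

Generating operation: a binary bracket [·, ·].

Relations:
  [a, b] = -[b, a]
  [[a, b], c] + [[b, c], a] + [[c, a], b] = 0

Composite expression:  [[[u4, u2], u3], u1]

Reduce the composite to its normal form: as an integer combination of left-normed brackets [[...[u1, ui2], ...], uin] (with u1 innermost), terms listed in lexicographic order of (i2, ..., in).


[[[u1, u2], u4], u3] - [[[u1, u3], u2], u4] + [[[u1, u3], u4], u2] - [[[u1, u4], u2], u3]

In the tensor algebra, words opening u1 carry the u1-anchored form.
Composite bracket: [[[u4, u2], u3], u1]
The bracket unfolds into 8 signed words via [a, b] = ab - ba (2^3 = 8).
The u1-initial words carry the normal form:
  u1u2u4u3 appears with sign +1, giving the term +[[[u1, u2], u4], u3]
  u1u3u2u4 appears with sign -1, giving the term -[[[u1, u3], u2], u4]
  u1u3u4u2 appears with sign +1, giving the term +[[[u1, u3], u4], u2]
  u1u4u2u3 appears with sign -1, giving the term -[[[u1, u4], u2], u3]


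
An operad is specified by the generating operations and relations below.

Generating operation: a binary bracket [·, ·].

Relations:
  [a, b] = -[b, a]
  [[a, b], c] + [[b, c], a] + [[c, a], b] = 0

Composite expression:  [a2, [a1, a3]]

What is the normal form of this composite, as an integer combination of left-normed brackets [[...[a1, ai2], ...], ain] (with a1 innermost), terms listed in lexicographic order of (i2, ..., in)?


-[[a1, a3], a2]

A multilinear Lie element is pinned by a1-initial words (a1 innermost).
Composite bracket: [a2, [a1, a3]]
The bracket unfolds into 4 signed words via [a, b] = ab - ba (2^2 = 4).
Keep just the words that open with a1:
  from a1a3a2, sign -1: term -[[a1, a3], a2]


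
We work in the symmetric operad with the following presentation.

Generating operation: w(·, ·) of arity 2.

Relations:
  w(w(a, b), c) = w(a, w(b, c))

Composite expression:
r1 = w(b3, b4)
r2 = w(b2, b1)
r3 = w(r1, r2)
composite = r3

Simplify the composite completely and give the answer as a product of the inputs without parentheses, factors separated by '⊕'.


b3 ⊕ b4 ⊕ b2 ⊕ b1

Every regrouping of w is equal, so read the b-inputs in written order.
w(b3, b4) spells out as b3 ⊕ b4
w(b2, b1) spells out as b2 ⊕ b1
w(w(b3, b4), w(b2, b1)) spells out as b3 ⊕ b4 ⊕ b2 ⊕ b1


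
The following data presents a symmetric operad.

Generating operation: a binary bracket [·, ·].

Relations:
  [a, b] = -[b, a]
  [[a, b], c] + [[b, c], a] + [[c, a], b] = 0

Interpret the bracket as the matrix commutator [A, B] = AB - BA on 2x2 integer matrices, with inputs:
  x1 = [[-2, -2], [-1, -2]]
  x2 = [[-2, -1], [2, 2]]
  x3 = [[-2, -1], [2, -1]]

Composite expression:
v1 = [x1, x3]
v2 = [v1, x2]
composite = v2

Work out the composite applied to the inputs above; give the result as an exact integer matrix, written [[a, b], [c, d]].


[[-3, 2], [16, 3]]

[x1, x3] = [[-5, -2], [1, 5]]
[[x1, x3], x2] = [[-3, 2], [16, 3]]


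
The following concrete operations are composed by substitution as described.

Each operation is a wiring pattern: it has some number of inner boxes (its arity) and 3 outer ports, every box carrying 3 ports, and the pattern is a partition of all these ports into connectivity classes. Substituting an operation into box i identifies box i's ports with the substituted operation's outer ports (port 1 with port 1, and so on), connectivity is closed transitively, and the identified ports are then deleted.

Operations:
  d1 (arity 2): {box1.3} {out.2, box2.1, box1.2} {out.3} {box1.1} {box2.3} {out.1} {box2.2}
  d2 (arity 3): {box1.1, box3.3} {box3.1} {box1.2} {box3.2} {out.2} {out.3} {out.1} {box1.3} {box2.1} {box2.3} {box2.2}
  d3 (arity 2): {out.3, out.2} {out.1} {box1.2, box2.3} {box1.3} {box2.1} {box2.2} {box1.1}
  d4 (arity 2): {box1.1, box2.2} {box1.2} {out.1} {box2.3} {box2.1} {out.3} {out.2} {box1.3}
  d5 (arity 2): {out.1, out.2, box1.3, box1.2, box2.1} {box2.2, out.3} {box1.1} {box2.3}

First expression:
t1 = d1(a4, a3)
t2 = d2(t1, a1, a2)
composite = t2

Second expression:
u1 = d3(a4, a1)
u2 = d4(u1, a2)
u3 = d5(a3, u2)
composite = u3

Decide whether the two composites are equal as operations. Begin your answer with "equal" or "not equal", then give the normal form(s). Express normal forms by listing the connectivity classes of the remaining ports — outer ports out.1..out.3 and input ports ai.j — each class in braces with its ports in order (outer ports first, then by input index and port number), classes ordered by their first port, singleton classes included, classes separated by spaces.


In normal form, the first expression is {out.1} {out.2} {out.3} {a1.1} {a1.2} {a1.3} {a2.1} {a2.2} {a2.3} {a3.1, a4.2} {a3.2} {a3.3} {a4.1} {a4.3}
In normal form, the second expression is {out.1, out.2, a3.2, a3.3} {out.3} {a1.1} {a1.2} {a1.3, a4.2} {a2.1} {a2.2} {a2.3} {a3.1} {a4.1} {a4.3}
The normal forms differ: not equal.

not equal; first: {out.1} {out.2} {out.3} {a1.1} {a1.2} {a1.3} {a2.1} {a2.2} {a2.3} {a3.1, a4.2} {a3.2} {a3.3} {a4.1} {a4.3}; second: {out.1, out.2, a3.2, a3.3} {out.3} {a1.1} {a1.2} {a1.3, a4.2} {a2.1} {a2.2} {a2.3} {a3.1} {a4.1} {a4.3}


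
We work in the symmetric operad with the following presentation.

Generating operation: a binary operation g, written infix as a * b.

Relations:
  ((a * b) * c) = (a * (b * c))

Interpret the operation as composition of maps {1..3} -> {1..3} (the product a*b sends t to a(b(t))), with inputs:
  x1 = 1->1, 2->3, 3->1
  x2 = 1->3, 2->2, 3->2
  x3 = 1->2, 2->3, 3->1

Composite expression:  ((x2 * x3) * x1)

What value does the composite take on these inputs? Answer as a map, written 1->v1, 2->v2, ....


1->2, 2->3, 3->2


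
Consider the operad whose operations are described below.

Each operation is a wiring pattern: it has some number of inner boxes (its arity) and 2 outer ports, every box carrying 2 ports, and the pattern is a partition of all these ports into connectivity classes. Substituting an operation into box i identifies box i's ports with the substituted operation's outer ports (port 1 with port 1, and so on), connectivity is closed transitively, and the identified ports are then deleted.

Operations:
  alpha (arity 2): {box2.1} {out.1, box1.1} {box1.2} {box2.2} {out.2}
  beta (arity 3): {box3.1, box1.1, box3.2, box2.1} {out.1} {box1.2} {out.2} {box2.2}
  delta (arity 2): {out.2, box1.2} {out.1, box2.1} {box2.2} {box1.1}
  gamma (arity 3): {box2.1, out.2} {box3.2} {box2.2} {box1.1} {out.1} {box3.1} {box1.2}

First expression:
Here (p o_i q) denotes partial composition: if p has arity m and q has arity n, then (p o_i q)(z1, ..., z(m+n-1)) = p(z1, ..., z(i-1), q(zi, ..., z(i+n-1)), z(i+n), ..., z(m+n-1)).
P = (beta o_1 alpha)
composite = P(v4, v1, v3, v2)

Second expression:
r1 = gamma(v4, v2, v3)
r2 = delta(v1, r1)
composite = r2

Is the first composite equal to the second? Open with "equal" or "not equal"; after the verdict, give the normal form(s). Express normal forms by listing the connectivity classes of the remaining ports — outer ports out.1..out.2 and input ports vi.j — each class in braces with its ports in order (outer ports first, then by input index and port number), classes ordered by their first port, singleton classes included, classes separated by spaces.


not equal; first: {out.1} {out.2} {v1.1} {v1.2} {v2.1, v2.2, v3.1, v4.1} {v3.2} {v4.2}; second: {out.1} {out.2, v1.2} {v1.1} {v2.1} {v2.2} {v3.1} {v3.2} {v4.1} {v4.2}

The first expression reduces to {out.1} {out.2} {v1.1} {v1.2} {v2.1, v2.2, v3.1, v4.1} {v3.2} {v4.2}
The second expression reduces to {out.1} {out.2, v1.2} {v1.1} {v2.1} {v2.2} {v3.1} {v3.2} {v4.1} {v4.2}
The normal forms differ: not equal.


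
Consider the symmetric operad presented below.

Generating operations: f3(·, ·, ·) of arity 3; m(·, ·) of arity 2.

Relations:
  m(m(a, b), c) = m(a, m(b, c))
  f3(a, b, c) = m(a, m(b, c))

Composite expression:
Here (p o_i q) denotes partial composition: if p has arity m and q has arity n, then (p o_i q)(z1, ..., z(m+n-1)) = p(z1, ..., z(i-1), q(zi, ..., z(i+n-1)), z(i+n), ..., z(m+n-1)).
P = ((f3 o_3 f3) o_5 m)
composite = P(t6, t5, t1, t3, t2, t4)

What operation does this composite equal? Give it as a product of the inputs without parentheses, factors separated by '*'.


All parenthesizations of f3 agree; list the t-inputs left to right.
m(t2, t4) flattens to t2 * t4
f3(t1, t3, m(t2, t4)) flattens to t1 * t3 * t2 * t4
f3(t6, t5, f3(t1, t3, m(t2, t4))) flattens to t6 * t5 * t1 * t3 * t2 * t4

t6 * t5 * t1 * t3 * t2 * t4


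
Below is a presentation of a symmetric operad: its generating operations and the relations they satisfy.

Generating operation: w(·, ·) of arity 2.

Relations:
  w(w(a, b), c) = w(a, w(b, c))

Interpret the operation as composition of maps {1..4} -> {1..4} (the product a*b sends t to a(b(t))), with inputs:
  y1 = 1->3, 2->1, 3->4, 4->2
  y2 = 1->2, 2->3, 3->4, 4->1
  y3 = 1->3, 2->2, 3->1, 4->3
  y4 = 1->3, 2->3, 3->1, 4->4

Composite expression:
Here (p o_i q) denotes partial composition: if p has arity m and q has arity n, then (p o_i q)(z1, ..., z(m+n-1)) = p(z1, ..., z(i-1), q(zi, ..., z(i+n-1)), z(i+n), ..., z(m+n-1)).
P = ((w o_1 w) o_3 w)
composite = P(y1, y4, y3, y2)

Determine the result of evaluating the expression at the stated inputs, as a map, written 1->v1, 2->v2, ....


1->4, 2->4, 3->3, 4->3


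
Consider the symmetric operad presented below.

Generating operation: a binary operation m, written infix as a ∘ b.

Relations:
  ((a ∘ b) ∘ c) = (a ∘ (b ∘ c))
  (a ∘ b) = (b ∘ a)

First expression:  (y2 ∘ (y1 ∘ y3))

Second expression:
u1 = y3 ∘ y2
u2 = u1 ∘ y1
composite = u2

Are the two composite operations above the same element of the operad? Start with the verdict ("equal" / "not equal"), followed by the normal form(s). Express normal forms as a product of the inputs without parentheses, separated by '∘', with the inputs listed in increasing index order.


equal; both compose to y1 ∘ y2 ∘ y3


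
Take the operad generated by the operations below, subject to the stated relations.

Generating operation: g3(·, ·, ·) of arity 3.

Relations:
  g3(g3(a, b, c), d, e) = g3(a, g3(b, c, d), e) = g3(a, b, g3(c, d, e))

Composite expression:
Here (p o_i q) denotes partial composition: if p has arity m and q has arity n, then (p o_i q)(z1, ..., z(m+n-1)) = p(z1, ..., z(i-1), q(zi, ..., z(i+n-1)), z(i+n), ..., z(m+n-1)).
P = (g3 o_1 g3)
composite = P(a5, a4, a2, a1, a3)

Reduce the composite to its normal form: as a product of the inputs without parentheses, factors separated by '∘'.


a5 ∘ a4 ∘ a2 ∘ a1 ∘ a3


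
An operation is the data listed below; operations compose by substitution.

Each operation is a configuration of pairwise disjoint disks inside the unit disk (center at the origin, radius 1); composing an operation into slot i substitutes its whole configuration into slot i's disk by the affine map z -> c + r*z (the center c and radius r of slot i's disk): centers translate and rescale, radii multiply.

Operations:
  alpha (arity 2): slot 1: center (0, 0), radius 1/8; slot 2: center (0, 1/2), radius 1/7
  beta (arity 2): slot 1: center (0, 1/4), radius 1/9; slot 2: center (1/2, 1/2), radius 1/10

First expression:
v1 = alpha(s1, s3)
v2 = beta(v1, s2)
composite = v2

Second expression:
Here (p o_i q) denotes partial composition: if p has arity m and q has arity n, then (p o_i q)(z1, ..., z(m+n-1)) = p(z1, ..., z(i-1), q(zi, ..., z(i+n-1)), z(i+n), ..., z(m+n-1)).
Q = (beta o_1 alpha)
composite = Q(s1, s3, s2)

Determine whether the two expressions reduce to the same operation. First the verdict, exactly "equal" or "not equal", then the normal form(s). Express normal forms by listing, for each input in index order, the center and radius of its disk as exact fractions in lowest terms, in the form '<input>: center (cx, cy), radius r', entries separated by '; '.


equal; the common form is s1: center (0, 1/4), radius 1/72; s2: center (1/2, 1/2), radius 1/10; s3: center (0, 11/36), radius 1/63

The first expression reduces to s1: center (0, 1/4), radius 1/72; s2: center (1/2, 1/2), radius 1/10; s3: center (0, 11/36), radius 1/63
The second expression reduces to s1: center (0, 1/4), radius 1/72; s2: center (1/2, 1/2), radius 1/10; s3: center (0, 11/36), radius 1/63
Both agree, so they are equal.


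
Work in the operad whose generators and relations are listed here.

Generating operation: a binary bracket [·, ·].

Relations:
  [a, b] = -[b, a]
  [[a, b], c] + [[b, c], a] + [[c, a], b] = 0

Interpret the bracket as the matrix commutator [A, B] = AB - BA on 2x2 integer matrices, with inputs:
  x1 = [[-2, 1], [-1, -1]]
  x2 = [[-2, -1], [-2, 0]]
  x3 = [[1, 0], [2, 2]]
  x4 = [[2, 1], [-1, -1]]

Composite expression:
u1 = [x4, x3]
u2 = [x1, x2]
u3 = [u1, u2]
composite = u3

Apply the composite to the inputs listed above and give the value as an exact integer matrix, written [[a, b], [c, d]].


[[15, 18], [30, -15]]

[x4, x3] = [[2, 1], [-5, -2]]
[x1, x2] = [[-3, 3], [0, 3]]
[[x4, x3], [x1, x2]] = [[15, 18], [30, -15]]


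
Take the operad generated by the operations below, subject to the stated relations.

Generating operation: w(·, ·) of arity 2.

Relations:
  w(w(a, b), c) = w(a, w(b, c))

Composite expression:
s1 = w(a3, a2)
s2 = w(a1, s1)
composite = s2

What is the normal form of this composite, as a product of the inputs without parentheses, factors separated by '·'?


a1 · a3 · a2


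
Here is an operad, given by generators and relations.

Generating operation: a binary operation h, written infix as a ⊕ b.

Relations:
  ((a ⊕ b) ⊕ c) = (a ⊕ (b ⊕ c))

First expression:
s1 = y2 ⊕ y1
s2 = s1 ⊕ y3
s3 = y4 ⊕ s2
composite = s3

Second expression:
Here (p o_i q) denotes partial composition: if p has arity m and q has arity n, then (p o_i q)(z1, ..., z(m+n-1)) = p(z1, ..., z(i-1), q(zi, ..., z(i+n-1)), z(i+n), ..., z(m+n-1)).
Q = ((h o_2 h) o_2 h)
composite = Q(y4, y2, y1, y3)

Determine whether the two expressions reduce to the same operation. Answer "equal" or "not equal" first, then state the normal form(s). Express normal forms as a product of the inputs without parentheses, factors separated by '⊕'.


The first expression reduces to y4 ⊕ y2 ⊕ y1 ⊕ y3
The second expression reduces to y4 ⊕ y2 ⊕ y1 ⊕ y3
Identical normal forms: equal.

equal; both compose to y4 ⊕ y2 ⊕ y1 ⊕ y3


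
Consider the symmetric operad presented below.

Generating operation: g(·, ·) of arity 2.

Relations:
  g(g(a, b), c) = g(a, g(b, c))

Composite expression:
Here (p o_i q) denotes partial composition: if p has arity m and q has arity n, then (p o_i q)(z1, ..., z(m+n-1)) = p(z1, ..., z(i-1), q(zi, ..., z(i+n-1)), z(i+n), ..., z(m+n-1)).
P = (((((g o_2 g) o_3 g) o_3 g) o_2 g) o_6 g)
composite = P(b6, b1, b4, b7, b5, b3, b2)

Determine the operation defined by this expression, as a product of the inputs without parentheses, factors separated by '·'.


b6 · b1 · b4 · b7 · b5 · b3 · b2


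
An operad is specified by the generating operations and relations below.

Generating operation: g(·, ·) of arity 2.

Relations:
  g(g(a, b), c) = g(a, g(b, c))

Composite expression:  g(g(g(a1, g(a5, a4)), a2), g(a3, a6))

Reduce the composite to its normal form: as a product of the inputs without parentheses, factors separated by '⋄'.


a1 ⋄ a5 ⋄ a4 ⋄ a2 ⋄ a3 ⋄ a6

Every regrouping of g is equal, so read the a-inputs in written order.
g(a5, a4) reduces to a5 ⋄ a4
g(a1, g(a5, a4)) reduces to a1 ⋄ a5 ⋄ a4
g(g(a1, g(a5, a4)), a2) reduces to a1 ⋄ a5 ⋄ a4 ⋄ a2
g(a3, a6) reduces to a3 ⋄ a6
g(g(g(a1, g(a5, a4)), a2), g(a3, a6)) reduces to a1 ⋄ a5 ⋄ a4 ⋄ a2 ⋄ a3 ⋄ a6


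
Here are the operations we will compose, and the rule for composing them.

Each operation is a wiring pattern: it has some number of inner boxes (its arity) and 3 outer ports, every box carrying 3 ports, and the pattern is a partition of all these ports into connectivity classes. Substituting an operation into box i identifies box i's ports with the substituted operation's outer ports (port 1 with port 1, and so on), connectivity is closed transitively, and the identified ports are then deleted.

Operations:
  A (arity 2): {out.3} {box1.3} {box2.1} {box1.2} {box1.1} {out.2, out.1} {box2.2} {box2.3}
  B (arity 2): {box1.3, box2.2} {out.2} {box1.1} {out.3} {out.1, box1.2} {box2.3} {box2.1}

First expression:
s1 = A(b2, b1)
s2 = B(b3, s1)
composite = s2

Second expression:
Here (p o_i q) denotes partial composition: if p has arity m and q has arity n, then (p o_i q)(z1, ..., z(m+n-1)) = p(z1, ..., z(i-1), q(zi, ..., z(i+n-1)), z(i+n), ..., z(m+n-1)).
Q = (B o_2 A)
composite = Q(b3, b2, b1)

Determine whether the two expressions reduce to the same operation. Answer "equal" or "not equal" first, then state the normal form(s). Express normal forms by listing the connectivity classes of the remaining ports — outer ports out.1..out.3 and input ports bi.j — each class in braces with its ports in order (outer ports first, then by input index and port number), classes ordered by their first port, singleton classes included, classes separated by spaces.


equal; both compose to {out.1, b3.2} {out.2} {out.3} {b1.1} {b1.2} {b1.3} {b2.1} {b2.2} {b2.3} {b3.1} {b3.3}

Normal form of the first expression: {out.1, b3.2} {out.2} {out.3} {b1.1} {b1.2} {b1.3} {b2.1} {b2.2} {b2.3} {b3.1} {b3.3}
Normal form of the second expression: {out.1, b3.2} {out.2} {out.3} {b1.1} {b1.2} {b1.3} {b2.1} {b2.2} {b2.3} {b3.1} {b3.3}
Identical normal forms: equal.


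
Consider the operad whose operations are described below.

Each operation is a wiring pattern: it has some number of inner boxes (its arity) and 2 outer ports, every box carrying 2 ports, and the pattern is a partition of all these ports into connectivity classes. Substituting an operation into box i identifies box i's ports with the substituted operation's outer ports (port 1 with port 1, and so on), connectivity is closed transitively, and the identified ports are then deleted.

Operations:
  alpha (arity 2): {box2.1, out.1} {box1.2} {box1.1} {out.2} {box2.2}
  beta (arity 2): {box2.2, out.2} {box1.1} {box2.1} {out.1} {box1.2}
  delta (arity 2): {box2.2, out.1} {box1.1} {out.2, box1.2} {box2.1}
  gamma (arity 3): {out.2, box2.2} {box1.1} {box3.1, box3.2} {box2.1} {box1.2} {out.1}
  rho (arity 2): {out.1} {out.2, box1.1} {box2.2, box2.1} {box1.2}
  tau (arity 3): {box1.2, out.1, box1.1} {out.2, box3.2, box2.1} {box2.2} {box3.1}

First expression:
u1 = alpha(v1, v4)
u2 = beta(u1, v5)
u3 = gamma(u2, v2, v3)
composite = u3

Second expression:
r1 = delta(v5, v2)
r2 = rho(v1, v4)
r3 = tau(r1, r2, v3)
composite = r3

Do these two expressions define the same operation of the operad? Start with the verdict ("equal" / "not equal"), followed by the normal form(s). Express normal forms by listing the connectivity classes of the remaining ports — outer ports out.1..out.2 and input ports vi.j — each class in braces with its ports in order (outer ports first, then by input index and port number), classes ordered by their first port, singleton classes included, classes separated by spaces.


not equal — first {out.1} {out.2, v2.2} {v1.1} {v1.2} {v2.1} {v3.1, v3.2} {v4.1} {v4.2} {v5.1} {v5.2}, second {out.1, v2.2, v5.2} {out.2, v3.2} {v1.1} {v1.2} {v2.1} {v3.1} {v4.1, v4.2} {v5.1}

The first composite normalizes to {out.1} {out.2, v2.2} {v1.1} {v1.2} {v2.1} {v3.1, v3.2} {v4.1} {v4.2} {v5.1} {v5.2}
The second composite normalizes to {out.1, v2.2, v5.2} {out.2, v3.2} {v1.1} {v1.2} {v2.1} {v3.1} {v4.1, v4.2} {v5.1}
The normal forms differ: not equal.


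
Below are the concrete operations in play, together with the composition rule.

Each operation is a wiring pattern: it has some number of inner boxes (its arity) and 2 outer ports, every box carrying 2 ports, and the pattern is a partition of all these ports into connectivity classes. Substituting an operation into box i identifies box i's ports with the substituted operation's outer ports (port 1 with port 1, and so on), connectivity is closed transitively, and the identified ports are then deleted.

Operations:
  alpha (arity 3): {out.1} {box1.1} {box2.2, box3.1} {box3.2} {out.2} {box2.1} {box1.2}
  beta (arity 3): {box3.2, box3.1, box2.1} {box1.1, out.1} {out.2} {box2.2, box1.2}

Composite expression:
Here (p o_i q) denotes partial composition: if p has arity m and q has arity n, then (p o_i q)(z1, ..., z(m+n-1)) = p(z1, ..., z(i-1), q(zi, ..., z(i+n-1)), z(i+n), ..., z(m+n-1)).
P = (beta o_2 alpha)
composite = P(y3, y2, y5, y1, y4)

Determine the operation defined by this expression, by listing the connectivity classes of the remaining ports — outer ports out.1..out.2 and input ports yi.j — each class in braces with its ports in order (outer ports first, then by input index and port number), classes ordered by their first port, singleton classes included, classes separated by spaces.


{out.1, y3.1} {out.2} {y1.1, y5.2} {y1.2} {y2.1} {y2.2} {y3.2} {y4.1, y4.2} {y5.1}

Substituting into beta glues patterns; closure does the rest.
the subtree at alpha composes to {out.1} {out.2} {y1.1, y5.2} {y1.2} {y2.1} {y2.2} {y5.1} on (y2, y5, y1); out.j = own outer ports
the subtree at beta composes to {out.1, y3.1} {out.2} {y1.1, y5.2} {y1.2} {y2.1} {y2.2} {y3.2} {y4.1, y4.2} {y5.1} on (y3, y2, y5, y1, y4); out.j = own outer ports


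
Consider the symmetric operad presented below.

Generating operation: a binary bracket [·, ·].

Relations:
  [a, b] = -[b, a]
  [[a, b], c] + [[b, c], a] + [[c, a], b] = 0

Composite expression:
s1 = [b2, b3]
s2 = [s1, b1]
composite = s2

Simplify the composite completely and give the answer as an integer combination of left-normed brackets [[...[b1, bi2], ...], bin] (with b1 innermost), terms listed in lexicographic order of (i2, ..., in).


-[[b1, b2], b3] + [[b1, b3], b2]

A multilinear Lie element is pinned by b1-initial words (b1 innermost).
Composite bracket: [[b2, b3], b1]
Under [a, b] = ab - ba we get 4 signed associative words (2^2 = 4).
The b1-initial words carry the normal form:
  sign of b1b2b3 is -1, so it contributes -[[b1, b2], b3]
  sign of b1b3b2 is +1, so it contributes +[[b1, b3], b2]


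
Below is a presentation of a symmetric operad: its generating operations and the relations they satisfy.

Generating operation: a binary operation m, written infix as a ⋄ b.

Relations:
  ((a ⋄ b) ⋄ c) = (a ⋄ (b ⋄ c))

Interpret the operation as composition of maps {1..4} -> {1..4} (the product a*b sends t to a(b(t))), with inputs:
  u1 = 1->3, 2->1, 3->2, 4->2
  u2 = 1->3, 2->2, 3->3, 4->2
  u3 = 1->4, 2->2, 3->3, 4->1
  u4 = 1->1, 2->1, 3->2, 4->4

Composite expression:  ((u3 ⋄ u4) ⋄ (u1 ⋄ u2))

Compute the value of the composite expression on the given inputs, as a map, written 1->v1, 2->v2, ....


(u3 ⋄ u4) = 1->4, 2->4, 3->2, 4->1
(u1 ⋄ u2) = 1->2, 2->1, 3->2, 4->1
((u3 ⋄ u4) ⋄ (u1 ⋄ u2)) = 1->4, 2->4, 3->4, 4->4

1->4, 2->4, 3->4, 4->4


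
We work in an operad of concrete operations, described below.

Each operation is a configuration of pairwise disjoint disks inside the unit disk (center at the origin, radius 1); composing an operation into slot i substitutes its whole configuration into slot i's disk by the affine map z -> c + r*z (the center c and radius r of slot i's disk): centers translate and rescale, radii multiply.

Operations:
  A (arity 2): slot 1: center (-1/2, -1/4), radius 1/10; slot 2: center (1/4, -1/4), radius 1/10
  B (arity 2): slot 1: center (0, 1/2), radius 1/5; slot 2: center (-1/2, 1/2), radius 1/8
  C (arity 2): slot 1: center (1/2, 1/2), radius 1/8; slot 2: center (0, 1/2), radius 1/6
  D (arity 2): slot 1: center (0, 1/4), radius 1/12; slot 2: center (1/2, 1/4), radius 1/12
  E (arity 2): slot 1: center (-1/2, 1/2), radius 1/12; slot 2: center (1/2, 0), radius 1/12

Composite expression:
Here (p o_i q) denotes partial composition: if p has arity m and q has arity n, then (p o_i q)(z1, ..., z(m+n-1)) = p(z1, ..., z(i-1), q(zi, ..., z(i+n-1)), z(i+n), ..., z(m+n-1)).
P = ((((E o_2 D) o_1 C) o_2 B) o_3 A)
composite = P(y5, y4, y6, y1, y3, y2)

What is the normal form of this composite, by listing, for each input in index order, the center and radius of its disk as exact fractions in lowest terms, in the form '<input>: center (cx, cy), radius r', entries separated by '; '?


Affine substitution under E: radii multiply and y-centers shift.
tracing y5 down its 2-map path: center (-11/24, 13/24), radius 1/96
tracing y4 down its 3-map path: center (-1/2, 79/144), radius 1/360
tracing y6 down its 4-map path: center (-65/128, 421/768), radius 1/5760
tracing y1 down its 4-map path: center (-389/768, 421/768), radius 1/5760
tracing y3 down its 2-map path: center (1/2, 1/48), radius 1/144
tracing y2 down its 2-map path: center (13/24, 1/48), radius 1/144

y1: center (-389/768, 421/768), radius 1/5760; y2: center (13/24, 1/48), radius 1/144; y3: center (1/2, 1/48), radius 1/144; y4: center (-1/2, 79/144), radius 1/360; y5: center (-11/24, 13/24), radius 1/96; y6: center (-65/128, 421/768), radius 1/5760


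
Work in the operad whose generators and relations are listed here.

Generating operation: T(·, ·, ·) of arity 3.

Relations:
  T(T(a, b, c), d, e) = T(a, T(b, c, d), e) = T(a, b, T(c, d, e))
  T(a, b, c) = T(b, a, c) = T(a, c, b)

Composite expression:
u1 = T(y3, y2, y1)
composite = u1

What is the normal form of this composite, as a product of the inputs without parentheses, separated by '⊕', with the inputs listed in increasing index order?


y1 ⊕ y2 ⊕ y3

Both nesting and order wash out for T; what remains is which y's occur.
T(y3, y2, y1) unparenthesizes to y3 ⊕ y2 ⊕ y1
sorting the factors by input index: y1 ⊕ y2 ⊕ y3


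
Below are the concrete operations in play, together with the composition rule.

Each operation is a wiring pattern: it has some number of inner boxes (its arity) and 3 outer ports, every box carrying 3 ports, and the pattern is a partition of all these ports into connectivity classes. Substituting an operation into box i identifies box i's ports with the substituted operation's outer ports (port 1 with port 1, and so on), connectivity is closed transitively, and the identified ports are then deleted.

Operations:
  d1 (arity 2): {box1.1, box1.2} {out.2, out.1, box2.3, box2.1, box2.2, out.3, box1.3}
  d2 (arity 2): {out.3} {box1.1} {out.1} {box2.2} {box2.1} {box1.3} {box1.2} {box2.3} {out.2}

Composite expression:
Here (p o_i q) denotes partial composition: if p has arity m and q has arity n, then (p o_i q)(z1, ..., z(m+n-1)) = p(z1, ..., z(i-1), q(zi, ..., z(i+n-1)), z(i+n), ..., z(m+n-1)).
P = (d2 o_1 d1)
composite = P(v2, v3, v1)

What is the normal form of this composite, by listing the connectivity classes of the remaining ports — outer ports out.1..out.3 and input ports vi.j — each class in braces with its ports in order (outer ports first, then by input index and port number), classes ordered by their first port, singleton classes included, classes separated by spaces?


{out.1} {out.2} {out.3} {v1.1} {v1.2} {v1.3} {v2.1, v2.2} {v2.3, v3.1, v3.2, v3.3}

Substituting into d2 glues patterns; closure does the rest.
the subtree at d1 composes to {out.1, out.2, out.3, v2.3, v3.1, v3.2, v3.3} {v2.1, v2.2} on (v2, v3); out.j = own outer ports
the subtree at d2 composes to {out.1} {out.2} {out.3} {v1.1} {v1.2} {v1.3} {v2.1, v2.2} {v2.3, v3.1, v3.2, v3.3} on (v2, v3, v1); out.j = own outer ports


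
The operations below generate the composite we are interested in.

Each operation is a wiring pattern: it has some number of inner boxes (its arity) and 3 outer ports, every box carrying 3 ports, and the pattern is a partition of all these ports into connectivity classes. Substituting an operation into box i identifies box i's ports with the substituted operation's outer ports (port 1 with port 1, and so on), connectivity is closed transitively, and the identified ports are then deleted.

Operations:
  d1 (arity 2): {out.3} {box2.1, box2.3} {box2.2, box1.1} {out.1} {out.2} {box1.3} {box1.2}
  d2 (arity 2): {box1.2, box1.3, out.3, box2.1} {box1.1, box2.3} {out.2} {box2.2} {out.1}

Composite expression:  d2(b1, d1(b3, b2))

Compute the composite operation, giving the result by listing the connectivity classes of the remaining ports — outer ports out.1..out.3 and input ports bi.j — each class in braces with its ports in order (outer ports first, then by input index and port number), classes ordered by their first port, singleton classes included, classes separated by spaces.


{out.1} {out.2} {out.3, b1.2, b1.3} {b1.1} {b2.1, b2.3} {b2.2, b3.1} {b3.2} {b3.3}

Substituting into d2 glues patterns; closure does the rest.
stage d1: inputs (b3, b2), connectivity {out.1} {out.2} {out.3} {b2.1, b2.3} {b2.2, b3.1} {b3.2} {b3.3}, out.j its boundary
stage d2: inputs (b1, b3, b2), connectivity {out.1} {out.2} {out.3, b1.2, b1.3} {b1.1} {b2.1, b2.3} {b2.2, b3.1} {b3.2} {b3.3}, out.j its boundary


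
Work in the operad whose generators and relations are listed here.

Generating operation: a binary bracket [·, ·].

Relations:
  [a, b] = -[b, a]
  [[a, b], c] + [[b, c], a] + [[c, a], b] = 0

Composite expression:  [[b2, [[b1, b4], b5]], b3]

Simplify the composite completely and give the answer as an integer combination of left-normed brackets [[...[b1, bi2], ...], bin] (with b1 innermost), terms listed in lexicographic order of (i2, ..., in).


-[[[[b1, b4], b5], b2], b3]


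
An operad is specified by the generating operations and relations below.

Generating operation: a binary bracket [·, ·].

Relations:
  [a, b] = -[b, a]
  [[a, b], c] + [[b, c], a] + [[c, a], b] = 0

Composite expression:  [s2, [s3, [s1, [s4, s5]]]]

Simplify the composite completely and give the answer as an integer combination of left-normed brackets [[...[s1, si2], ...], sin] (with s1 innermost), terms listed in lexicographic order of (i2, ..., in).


[[[[s1, s4], s5], s3], s2] - [[[[s1, s5], s4], s3], s2]


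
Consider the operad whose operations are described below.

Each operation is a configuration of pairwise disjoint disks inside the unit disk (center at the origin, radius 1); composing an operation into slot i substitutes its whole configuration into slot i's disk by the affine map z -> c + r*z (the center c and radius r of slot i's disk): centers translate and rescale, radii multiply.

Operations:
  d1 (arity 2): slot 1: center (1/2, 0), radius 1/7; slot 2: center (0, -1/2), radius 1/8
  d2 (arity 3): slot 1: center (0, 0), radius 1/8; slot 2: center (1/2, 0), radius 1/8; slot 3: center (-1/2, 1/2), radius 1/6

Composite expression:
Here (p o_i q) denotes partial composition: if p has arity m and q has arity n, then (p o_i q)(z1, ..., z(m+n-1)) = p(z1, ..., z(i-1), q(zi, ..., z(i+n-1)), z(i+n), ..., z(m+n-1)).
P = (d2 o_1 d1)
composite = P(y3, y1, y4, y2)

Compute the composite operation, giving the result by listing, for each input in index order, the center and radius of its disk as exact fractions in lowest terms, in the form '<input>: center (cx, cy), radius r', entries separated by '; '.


Nesting under d2 composes maps z -> c + r*z down each y-path.
input y3: applying the 2 nested substitutions gives center (1/16, 0), radius 1/56
input y1: applying the 2 nested substitutions gives center (0, -1/16), radius 1/64
input y4: applying the 1 nested substitution gives center (1/2, 0), radius 1/8
input y2: applying the 1 nested substitution gives center (-1/2, 1/2), radius 1/6

y1: center (0, -1/16), radius 1/64; y2: center (-1/2, 1/2), radius 1/6; y3: center (1/16, 0), radius 1/56; y4: center (1/2, 0), radius 1/8


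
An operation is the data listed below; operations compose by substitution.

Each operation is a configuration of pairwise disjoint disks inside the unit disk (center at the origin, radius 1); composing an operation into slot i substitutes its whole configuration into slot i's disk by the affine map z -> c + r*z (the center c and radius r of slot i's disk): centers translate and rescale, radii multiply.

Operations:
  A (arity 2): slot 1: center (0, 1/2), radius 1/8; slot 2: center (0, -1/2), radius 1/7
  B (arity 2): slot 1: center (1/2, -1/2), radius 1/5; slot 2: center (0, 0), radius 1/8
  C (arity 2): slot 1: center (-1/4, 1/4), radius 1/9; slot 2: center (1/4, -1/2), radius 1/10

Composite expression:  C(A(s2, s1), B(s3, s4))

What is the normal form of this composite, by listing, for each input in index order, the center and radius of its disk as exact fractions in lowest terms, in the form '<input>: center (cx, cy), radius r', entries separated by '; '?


s1: center (-1/4, 7/36), radius 1/63; s2: center (-1/4, 11/36), radius 1/72; s3: center (3/10, -11/20), radius 1/50; s4: center (1/4, -1/2), radius 1/80


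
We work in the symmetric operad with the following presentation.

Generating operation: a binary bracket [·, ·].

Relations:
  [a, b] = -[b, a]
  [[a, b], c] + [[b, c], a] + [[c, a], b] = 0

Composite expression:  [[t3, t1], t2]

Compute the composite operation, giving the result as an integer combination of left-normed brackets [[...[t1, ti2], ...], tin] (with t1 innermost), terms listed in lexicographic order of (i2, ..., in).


-[[t1, t3], t2]

In the tensor algebra, words opening t1 carry the t1-anchored form.
Composite bracket: [[t3, t1], t2]
Applying ab - ba throughout gives 4 signed words (2^2 = 4).
Collect the words opening with t1:
  from t1t3t2, sign -1: term -[[t1, t3], t2]


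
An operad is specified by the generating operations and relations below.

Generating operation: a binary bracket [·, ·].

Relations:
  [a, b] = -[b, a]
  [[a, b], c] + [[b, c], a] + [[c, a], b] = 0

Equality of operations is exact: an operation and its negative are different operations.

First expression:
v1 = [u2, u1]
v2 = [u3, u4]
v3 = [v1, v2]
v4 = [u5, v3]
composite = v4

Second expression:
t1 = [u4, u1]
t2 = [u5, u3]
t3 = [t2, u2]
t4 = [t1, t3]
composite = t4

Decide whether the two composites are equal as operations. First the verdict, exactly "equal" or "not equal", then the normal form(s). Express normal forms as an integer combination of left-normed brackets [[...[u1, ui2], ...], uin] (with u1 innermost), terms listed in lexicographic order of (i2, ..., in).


not equal; the first gives [[[[u1, u2], u3], u4], u5] - [[[[u1, u2], u4], u3], u5] and the second -[[[[u1, u4], u2], u3], u5] + [[[[u1, u4], u2], u5], u3] + [[[[u1, u4], u3], u5], u2] - [[[[u1, u4], u5], u3], u2]

In normal form, the first expression is [[[[u1, u2], u3], u4], u5] - [[[[u1, u2], u4], u3], u5]
In normal form, the second expression is -[[[[u1, u4], u2], u3], u5] + [[[[u1, u4], u2], u5], u3] + [[[[u1, u4], u3], u5], u2] - [[[[u1, u4], u5], u3], u2]
Distinct normal forms: not equal.


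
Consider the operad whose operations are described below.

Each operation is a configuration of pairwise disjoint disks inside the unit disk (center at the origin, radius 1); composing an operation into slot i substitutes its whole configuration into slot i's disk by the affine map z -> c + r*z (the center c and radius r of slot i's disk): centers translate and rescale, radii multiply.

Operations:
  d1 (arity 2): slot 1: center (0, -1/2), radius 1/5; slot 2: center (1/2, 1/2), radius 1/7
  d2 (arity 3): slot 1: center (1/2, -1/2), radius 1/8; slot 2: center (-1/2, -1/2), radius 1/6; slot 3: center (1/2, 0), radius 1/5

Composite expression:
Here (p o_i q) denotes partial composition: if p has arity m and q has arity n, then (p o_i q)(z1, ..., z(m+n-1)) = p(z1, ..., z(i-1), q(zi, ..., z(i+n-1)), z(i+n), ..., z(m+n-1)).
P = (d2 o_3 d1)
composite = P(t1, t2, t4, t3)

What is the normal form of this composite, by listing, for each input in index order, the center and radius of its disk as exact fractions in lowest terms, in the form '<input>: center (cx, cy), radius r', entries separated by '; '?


t1: center (1/2, -1/2), radius 1/8; t2: center (-1/2, -1/2), radius 1/6; t3: center (3/5, 1/10), radius 1/35; t4: center (1/2, -1/10), radius 1/25

Affine substitution under d2: radii multiply and t-centers shift.
t1: after 1 affine step, its disk has center (1/2, -1/2), radius 1/8
t2: after 1 affine step, its disk has center (-1/2, -1/2), radius 1/6
t4: after 2 affine steps, its disk has center (1/2, -1/10), radius 1/25
t3: after 2 affine steps, its disk has center (3/5, 1/10), radius 1/35


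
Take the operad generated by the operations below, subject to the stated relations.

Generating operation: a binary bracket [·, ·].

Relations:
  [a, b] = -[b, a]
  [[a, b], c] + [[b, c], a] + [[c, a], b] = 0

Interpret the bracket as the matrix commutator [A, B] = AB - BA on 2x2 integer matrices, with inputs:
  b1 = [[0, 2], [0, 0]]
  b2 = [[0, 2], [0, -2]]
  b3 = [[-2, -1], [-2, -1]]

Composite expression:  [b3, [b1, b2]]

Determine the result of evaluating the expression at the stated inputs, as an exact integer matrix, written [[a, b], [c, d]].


[[-8, 4], [0, 8]]

[b1, b2] = [[0, -4], [0, 0]]
[b3, [b1, b2]] = [[-8, 4], [0, 8]]


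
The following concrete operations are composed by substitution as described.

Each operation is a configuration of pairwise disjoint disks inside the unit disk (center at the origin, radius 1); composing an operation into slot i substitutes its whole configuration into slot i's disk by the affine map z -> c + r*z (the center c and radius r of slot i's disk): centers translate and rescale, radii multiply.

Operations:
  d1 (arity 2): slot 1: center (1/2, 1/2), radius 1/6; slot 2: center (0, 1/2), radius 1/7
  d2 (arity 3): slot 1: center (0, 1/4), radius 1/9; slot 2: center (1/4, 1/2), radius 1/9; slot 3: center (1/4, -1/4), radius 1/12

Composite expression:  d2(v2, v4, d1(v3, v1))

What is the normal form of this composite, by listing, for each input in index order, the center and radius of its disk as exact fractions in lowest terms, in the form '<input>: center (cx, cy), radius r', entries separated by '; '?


v1: center (1/4, -5/24), radius 1/84; v2: center (0, 1/4), radius 1/9; v3: center (7/24, -5/24), radius 1/72; v4: center (1/4, 1/2), radius 1/9

Only the slot chain above each v matters under d2; compose those maps.
v2 passes through 1 substitution, ending at center (0, 1/4), radius 1/9
v4 passes through 1 substitution, ending at center (1/4, 1/2), radius 1/9
v3 passes through 2 substitutions, ending at center (7/24, -5/24), radius 1/72
v1 passes through 2 substitutions, ending at center (1/4, -5/24), radius 1/84


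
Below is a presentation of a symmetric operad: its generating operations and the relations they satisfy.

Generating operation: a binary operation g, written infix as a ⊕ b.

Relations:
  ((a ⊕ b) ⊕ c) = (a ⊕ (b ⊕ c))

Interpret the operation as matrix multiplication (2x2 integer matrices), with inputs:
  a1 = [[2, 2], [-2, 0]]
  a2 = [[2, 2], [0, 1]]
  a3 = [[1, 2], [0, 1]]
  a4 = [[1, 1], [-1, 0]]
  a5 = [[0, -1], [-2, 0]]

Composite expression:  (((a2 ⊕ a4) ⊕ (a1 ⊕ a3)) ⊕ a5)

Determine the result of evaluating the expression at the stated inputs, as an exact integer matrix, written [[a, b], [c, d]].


[[16, 4], [12, 2]]

(a2 ⊕ a4) = [[0, 2], [-1, 0]]
(a1 ⊕ a3) = [[2, 6], [-2, -4]]
((a2 ⊕ a4) ⊕ (a1 ⊕ a3)) = [[-4, -8], [-2, -6]]
(((a2 ⊕ a4) ⊕ (a1 ⊕ a3)) ⊕ a5) = [[16, 4], [12, 2]]
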